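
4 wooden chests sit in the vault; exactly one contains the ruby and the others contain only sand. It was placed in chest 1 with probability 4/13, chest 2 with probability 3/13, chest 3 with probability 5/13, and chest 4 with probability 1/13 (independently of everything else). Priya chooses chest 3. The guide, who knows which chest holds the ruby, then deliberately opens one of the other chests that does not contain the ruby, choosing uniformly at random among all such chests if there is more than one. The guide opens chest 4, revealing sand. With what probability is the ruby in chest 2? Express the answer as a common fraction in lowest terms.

Condition on the true location of the ruby.
If it is in chest 1 (prior 4/13): the guide has 2 equally likely choices, so probability 1/2; weight (4/13)·(1/2) = 2/13.
If it is in chest 2 (prior 3/13): the guide has 2 equally likely choices, so probability 1/2; weight (3/13)·(1/2) = 3/26.
If it is in chest 3 (prior 5/13): the guide has 3 equally likely choices, so probability 1/3; weight (5/13)·(1/3) = 5/39.
If it is in chest 4 (prior 1/13): the guide opened chest 4, so this case is ruled out; weight (1/13)·0 = 0.
The weights sum to 31/78.
So P(the ruby in chest 2 | the guide opened chest 4) = (3/26) / (31/78) = 9/31.

9/31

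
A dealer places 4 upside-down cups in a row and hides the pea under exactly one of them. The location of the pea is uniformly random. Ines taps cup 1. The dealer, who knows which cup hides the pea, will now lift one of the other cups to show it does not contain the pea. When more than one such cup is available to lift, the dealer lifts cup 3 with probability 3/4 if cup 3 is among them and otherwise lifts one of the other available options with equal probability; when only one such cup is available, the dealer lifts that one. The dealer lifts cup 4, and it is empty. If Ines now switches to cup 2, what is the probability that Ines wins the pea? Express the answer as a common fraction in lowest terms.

Condition on the true location of the pea.
If it is under cup 1 (prior 1/4): cup 3 is available but not opened; cup 4 gets probability (1 − 3/4)/2 = 1/8; weight (1/4)·(1/8) = 1/32.
If it is under cup 2 (prior 1/4): cup 3 is available but not opened, probability 1/4; weight (1/4)·(1/4) = 1/16.
If it is under cup 3 (prior 1/4): cup 3 holds the prize so is unavailable; the dealer chooses uniformly among the 2 others, probability 1/2; weight (1/4)·(1/2) = 1/8.
If it is under cup 4 (prior 1/4): the dealer opened cup 4, so this case is ruled out; weight (1/4)·0 = 0.
The weights sum to 7/32.
So P(the pea under cup 2 | the dealer opened cup 4) = (1/16) / (7/32) = 2/7.

2/7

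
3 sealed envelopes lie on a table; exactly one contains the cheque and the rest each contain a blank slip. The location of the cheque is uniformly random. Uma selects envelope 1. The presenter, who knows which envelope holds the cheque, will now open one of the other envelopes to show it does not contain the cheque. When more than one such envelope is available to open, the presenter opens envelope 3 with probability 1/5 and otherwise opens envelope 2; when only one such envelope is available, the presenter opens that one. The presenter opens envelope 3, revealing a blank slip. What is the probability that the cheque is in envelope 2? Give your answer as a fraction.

5/6

Apply Bayes' rule, conditioning on where the cheque actually is.
If it is in envelope 1 (prior 1/3): envelope 3 is available, opened with probability 1/5; weight (1/3)·(1/5) = 1/15.
If it is in envelope 2 (prior 1/3): only envelope 3 is available, probability 1; weight (1/3)·1 = 1/3.
If it is in envelope 3 (prior 1/3): the presenter opened envelope 3, so this case is ruled out; weight (1/3)·0 = 0.
The weights sum to 2/5.
So P(the cheque in envelope 2 | the presenter opened envelope 3) = (1/3) / (2/5) = 5/6.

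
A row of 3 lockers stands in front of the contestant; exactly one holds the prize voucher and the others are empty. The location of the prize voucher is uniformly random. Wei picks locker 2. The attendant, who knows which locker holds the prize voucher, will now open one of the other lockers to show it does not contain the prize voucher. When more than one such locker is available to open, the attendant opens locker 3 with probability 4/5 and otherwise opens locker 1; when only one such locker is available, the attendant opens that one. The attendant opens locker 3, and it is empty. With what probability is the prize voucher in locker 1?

Condition on the true location of the prize voucher.
If it is in locker 1 (prior 1/3): only locker 3 is available, probability 1; weight (1/3)·1 = 1/3.
If it is in locker 2 (prior 1/3): locker 3 is available, opened with probability 4/5; weight (1/3)·(4/5) = 4/15.
If it is in locker 3 (prior 1/3): the attendant opened locker 3, so this case is ruled out; weight (1/3)·0 = 0.
The weights sum to 3/5.
So P(the prize voucher in locker 1 | the attendant opened locker 3) = (1/3) / (3/5) = 5/9.

5/9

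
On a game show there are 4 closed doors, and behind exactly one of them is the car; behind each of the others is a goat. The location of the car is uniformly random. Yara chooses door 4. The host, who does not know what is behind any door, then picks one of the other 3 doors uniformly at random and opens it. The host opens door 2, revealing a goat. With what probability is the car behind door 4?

1/3

Condition on the true location of the car.
If it is behind any of doors 1, 3, and 4 (prior 1/4 each): the host picks door 2 with probability 1/3 regardless, and it is not the prize; weight (1/4)·(1/3) = 1/12 each.
If it is behind door 2 (prior 1/4): the host opened door 2, so this case is ruled out; weight (1/4)·0 = 0.
The weights sum to 1/4.
So P(the car behind door 4 | the host opened door 2) = (1/12) / (1/4) = 1/3.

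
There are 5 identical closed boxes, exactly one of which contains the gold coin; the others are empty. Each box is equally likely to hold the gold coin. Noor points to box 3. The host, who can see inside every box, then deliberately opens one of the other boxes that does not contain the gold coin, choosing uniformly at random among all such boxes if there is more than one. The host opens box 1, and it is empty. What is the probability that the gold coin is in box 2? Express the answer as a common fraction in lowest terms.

4/15

Consider each possible location of the gold coin in turn.
If it is in box 1 (prior 1/5): the host opened box 1, so this case is ruled out; weight (1/5)·0 = 0.
If it is in any of boxes 2, 4, and 5 (prior 1/5 each): the host has 3 equally likely choices, so probability 1/3; weight (1/5)·(1/3) = 1/15 each.
If it is in box 3 (prior 1/5): the host has 4 equally likely choices, so probability 1/4; weight (1/5)·(1/4) = 1/20.
The weights sum to 1/4.
So P(the gold coin in box 2 | the host opened box 1) = (1/15) / (1/4) = 4/15.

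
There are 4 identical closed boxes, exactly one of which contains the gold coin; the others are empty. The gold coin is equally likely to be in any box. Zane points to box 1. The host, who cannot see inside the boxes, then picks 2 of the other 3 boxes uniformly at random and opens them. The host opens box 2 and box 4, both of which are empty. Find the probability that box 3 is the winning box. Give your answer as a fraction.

Condition on the true location of the gold coin.
If it is in either of boxes 1 and 3 (prior 1/4 each): the host picks exactly this set with probability 1/3 regardless, and none is the prize; weight (1/4)·(1/3) = 1/12 each.
If it is in either of boxes 2 and 4 (prior 1/4 each): that box was opened and seen not to hold the prize — ruled out; weight (1/4)·0 = 0 each.
The weights sum to 1/6.
So P(the gold coin in box 3 | the host opened box 2 and box 4) = (1/12) / (1/6) = 1/2.

1/2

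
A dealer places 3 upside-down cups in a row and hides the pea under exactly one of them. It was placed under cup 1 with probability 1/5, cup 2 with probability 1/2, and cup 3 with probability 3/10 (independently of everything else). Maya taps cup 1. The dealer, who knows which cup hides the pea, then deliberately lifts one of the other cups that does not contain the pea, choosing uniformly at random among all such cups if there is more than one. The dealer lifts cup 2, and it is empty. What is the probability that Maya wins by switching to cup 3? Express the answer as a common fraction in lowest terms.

3/4

Apply Bayes' rule, conditioning on where the pea actually is.
If it is under cup 1 (prior 1/5): the dealer has 2 equally likely choices, so probability 1/2; weight (1/5)·(1/2) = 1/10.
If it is under cup 2 (prior 1/2): the dealer opened cup 2, so this case is ruled out; weight (1/2)·0 = 0.
If it is under cup 3 (prior 3/10): the dealer has no choice, probability 1; weight (3/10)·1 = 3/10.
The weights sum to 2/5.
So P(the pea under cup 3 | the dealer opened cup 2) = (3/10) / (2/5) = 3/4.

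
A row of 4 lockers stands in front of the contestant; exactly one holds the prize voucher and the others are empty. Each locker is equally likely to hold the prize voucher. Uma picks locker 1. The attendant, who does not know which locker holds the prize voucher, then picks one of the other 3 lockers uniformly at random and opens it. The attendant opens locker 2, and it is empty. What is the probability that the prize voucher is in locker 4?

1/3

Condition on the true location of the prize voucher.
If it is in any of lockers 1, 3, and 4 (prior 1/4 each): the attendant picks locker 2 with probability 1/3 regardless, and it is not the prize; weight (1/4)·(1/3) = 1/12 each.
If it is in locker 2 (prior 1/4): the attendant opened locker 2, so this case is ruled out; weight (1/4)·0 = 0.
The weights sum to 1/4.
So P(the prize voucher in locker 4 | the attendant opened locker 2) = (1/12) / (1/4) = 1/3.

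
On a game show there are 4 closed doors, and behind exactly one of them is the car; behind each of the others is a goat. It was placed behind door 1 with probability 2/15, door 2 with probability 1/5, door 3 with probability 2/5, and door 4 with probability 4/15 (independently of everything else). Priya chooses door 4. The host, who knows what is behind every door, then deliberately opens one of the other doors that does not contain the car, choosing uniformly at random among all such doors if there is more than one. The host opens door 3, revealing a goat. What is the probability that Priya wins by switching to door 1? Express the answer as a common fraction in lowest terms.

Consider each possible location of the car in turn.
If it is behind door 1 (prior 2/15): the host has 2 equally likely choices, so probability 1/2; weight (2/15)·(1/2) = 1/15.
If it is behind door 2 (prior 1/5): the host has 2 equally likely choices, so probability 1/2; weight (1/5)·(1/2) = 1/10.
If it is behind door 3 (prior 2/5): the host opened door 3, so this case is ruled out; weight (2/5)·0 = 0.
If it is behind door 4 (prior 4/15): the host has 3 equally likely choices, so probability 1/3; weight (4/15)·(1/3) = 4/45.
The weights sum to 23/90.
So P(the car behind door 1 | the host opened door 3) = (1/15) / (23/90) = 6/23.

6/23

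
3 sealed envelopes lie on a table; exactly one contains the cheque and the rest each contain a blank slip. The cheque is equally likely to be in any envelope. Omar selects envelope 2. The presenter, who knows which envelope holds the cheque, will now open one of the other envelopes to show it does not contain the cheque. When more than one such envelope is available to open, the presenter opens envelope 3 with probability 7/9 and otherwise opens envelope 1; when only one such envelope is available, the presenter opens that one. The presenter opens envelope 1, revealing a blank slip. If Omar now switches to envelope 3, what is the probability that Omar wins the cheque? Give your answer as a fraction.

Condition on the true location of the cheque.
If it is in envelope 1 (prior 1/3): the presenter opened envelope 1, so this case is ruled out; weight (1/3)·0 = 0.
If it is in envelope 2 (prior 1/3): envelope 3 is available but not opened, probability 2/9; weight (1/3)·(2/9) = 2/27.
If it is in envelope 3 (prior 1/3): only envelope 1 is available, probability 1; weight (1/3)·1 = 1/3.
The weights sum to 11/27.
So P(the cheque in envelope 3 | the presenter opened envelope 1) = (1/3) / (11/27) = 9/11.

9/11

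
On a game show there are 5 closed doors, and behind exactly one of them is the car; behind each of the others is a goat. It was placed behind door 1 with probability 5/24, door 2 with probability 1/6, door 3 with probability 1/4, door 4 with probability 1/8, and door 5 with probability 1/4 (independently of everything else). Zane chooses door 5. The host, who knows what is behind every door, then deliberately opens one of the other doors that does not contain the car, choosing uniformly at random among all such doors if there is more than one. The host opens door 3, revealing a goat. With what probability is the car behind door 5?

Apply Bayes' rule, conditioning on where the car actually is.
If it is behind door 1 (prior 5/24): the host has 3 equally likely choices, so probability 1/3; weight (5/24)·(1/3) = 5/72.
If it is behind door 2 (prior 1/6): the host has 3 equally likely choices, so probability 1/3; weight (1/6)·(1/3) = 1/18.
If it is behind door 3 (prior 1/4): the host opened door 3, so this case is ruled out; weight (1/4)·0 = 0.
If it is behind door 4 (prior 1/8): the host has 3 equally likely choices, so probability 1/3; weight (1/8)·(1/3) = 1/24.
If it is behind door 5 (prior 1/4): the host has 4 equally likely choices, so probability 1/4; weight (1/4)·(1/4) = 1/16.
The weights sum to 11/48.
So P(the car behind door 5 | the host opened door 3) = (1/16) / (11/48) = 3/11.

3/11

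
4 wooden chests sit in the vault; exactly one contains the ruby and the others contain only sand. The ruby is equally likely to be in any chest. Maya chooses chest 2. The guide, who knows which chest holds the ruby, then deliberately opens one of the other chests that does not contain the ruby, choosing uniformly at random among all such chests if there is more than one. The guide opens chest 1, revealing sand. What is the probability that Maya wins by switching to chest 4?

3/8

Consider each possible location of the ruby in turn.
If it is in chest 1 (prior 1/4): the guide opened chest 1, so this case is ruled out; weight (1/4)·0 = 0.
If it is in chest 2 (prior 1/4): the guide has 3 equally likely choices, so probability 1/3; weight (1/4)·(1/3) = 1/12.
If it is in either of chests 3 and 4 (prior 1/4 each): the guide has 2 equally likely choices, so probability 1/2; weight (1/4)·(1/2) = 1/8 each.
The weights sum to 1/3.
So P(the ruby in chest 4 | the guide opened chest 1) = (1/8) / (1/3) = 3/8.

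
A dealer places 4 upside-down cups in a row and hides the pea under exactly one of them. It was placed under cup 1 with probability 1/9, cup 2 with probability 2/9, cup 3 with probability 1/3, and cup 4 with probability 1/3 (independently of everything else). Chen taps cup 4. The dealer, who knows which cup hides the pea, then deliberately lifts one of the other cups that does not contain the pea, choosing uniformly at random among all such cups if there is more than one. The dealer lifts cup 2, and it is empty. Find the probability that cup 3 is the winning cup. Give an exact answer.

Consider each possible location of the pea in turn.
If it is under cup 1 (prior 1/9): the dealer has 2 equally likely choices, so probability 1/2; weight (1/9)·(1/2) = 1/18.
If it is under cup 2 (prior 2/9): the dealer opened cup 2, so this case is ruled out; weight (2/9)·0 = 0.
If it is under cup 3 (prior 1/3): the dealer has 2 equally likely choices, so probability 1/2; weight (1/3)·(1/2) = 1/6.
If it is under cup 4 (prior 1/3): the dealer has 3 equally likely choices, so probability 1/3; weight (1/3)·(1/3) = 1/9.
The weights sum to 1/3.
So P(the pea under cup 3 | the dealer opened cup 2) = (1/6) / (1/3) = 1/2.

1/2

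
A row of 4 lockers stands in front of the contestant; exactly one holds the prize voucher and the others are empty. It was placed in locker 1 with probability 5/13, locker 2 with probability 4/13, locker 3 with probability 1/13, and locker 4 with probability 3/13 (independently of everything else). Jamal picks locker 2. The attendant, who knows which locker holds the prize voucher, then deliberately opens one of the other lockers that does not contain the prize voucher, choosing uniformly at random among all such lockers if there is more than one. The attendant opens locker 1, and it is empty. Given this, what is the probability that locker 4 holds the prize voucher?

Consider each possible location of the prize voucher in turn.
If it is in locker 1 (prior 5/13): the attendant opened locker 1, so this case is ruled out; weight (5/13)·0 = 0.
If it is in locker 2 (prior 4/13): the attendant has 3 equally likely choices, so probability 1/3; weight (4/13)·(1/3) = 4/39.
If it is in locker 3 (prior 1/13): the attendant has 2 equally likely choices, so probability 1/2; weight (1/13)·(1/2) = 1/26.
If it is in locker 4 (prior 3/13): the attendant has 2 equally likely choices, so probability 1/2; weight (3/13)·(1/2) = 3/26.
The weights sum to 10/39.
So P(the prize voucher in locker 4 | the attendant opened locker 1) = (3/26) / (10/39) = 9/20.

9/20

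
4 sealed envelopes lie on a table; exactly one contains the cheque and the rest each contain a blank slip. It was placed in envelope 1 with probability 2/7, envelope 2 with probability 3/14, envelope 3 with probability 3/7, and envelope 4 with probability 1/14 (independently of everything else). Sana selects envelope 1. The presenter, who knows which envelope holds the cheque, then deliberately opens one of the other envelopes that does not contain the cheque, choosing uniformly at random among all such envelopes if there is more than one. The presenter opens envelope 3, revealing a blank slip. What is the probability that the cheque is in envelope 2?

9/20

Apply Bayes' rule, conditioning on where the cheque actually is.
If it is in envelope 1 (prior 2/7): the presenter has 3 equally likely choices, so probability 1/3; weight (2/7)·(1/3) = 2/21.
If it is in envelope 2 (prior 3/14): the presenter has 2 equally likely choices, so probability 1/2; weight (3/14)·(1/2) = 3/28.
If it is in envelope 3 (prior 3/7): the presenter opened envelope 3, so this case is ruled out; weight (3/7)·0 = 0.
If it is in envelope 4 (prior 1/14): the presenter has 2 equally likely choices, so probability 1/2; weight (1/14)·(1/2) = 1/28.
The weights sum to 5/21.
So P(the cheque in envelope 2 | the presenter opened envelope 3) = (3/28) / (5/21) = 9/20.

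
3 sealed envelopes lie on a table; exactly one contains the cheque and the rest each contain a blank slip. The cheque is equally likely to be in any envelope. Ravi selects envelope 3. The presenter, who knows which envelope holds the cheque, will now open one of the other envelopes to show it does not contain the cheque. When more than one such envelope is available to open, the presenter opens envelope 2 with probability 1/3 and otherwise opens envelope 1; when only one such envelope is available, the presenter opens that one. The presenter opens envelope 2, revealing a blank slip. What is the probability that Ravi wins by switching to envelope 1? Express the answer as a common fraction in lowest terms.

3/4

Consider each possible location of the cheque in turn.
If it is in envelope 1 (prior 1/3): only envelope 2 is available, probability 1; weight (1/3)·1 = 1/3.
If it is in envelope 2 (prior 1/3): the presenter opened envelope 2, so this case is ruled out; weight (1/3)·0 = 0.
If it is in envelope 3 (prior 1/3): envelope 2 is available, opened with probability 1/3; weight (1/3)·(1/3) = 1/9.
The weights sum to 4/9.
So P(the cheque in envelope 1 | the presenter opened envelope 2) = (1/3) / (4/9) = 3/4.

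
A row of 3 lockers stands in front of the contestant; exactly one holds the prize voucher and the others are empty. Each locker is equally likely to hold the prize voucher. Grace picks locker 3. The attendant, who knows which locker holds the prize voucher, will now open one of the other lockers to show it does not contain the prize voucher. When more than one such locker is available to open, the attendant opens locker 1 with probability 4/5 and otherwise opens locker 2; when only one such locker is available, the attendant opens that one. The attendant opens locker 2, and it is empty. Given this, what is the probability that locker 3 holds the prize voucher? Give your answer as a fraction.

Consider each possible location of the prize voucher in turn.
If it is in locker 1 (prior 1/3): only locker 2 is available, probability 1; weight (1/3)·1 = 1/3.
If it is in locker 2 (prior 1/3): the attendant opened locker 2, so this case is ruled out; weight (1/3)·0 = 0.
If it is in locker 3 (prior 1/3): locker 1 is available but not opened, probability 1/5; weight (1/3)·(1/5) = 1/15.
The weights sum to 2/5.
So P(the prize voucher in locker 3 | the attendant opened locker 2) = (1/15) / (2/5) = 1/6.

1/6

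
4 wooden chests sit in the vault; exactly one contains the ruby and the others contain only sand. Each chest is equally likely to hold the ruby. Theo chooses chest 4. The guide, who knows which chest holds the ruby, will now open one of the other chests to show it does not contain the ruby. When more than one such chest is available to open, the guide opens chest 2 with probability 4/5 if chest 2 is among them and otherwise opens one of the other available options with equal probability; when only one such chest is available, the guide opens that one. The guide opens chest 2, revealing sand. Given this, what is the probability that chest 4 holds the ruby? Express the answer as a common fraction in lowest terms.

Apply Bayes' rule, conditioning on where the ruby actually is.
If it is in any of chests 1, 3, and 4 (prior 1/4 each): chest 2 is available, opened with probability 4/5; weight (1/4)·(4/5) = 1/5 each.
If it is in chest 2 (prior 1/4): the guide opened chest 2, so this case is ruled out; weight (1/4)·0 = 0.
The weights sum to 3/5.
So P(the ruby in chest 4 | the guide opened chest 2) = (1/5) / (3/5) = 1/3.

1/3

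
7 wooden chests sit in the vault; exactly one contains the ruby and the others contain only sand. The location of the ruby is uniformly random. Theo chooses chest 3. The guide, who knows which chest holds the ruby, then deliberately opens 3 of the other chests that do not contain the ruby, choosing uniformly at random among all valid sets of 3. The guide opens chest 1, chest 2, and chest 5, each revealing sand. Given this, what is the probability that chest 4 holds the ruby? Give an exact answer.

2/7

Apply Bayes' rule, conditioning on where the ruby actually is.
If it is in any of chests 1, 2, and 5 (prior 1/7 each): that chest was opened and seen not to hold the prize — ruled out; weight (1/7)·0 = 0 each.
If it is in chest 3 (prior 1/7): the guide has 20 equally likely choices, so probability 1/20; weight (1/7)·(1/20) = 1/140.
If it is in any of chests 4, 6, and 7 (prior 1/7 each): the guide has 10 equally likely choices, so probability 1/10; weight (1/7)·(1/10) = 1/70 each.
The weights sum to 1/20.
So P(the ruby in chest 4 | the guide opened chest 1, chest 2, and chest 5) = (1/70) / (1/20) = 2/7.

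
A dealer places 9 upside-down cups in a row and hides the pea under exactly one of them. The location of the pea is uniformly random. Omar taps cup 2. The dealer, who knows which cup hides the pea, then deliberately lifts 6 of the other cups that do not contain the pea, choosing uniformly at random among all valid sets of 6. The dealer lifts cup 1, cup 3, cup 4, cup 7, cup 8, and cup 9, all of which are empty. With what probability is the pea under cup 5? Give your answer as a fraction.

Apply Bayes' rule, conditioning on where the pea actually is.
If it is under any of cups 1, 3, 4, 7, 8, and 9 (prior 1/9 each): that cup was opened and seen not to hold the prize — ruled out; weight (1/9)·0 = 0 each.
If it is under cup 2 (prior 1/9): the dealer has 28 equally likely choices, so probability 1/28; weight (1/9)·(1/28) = 1/252.
If it is under either of cups 5 and 6 (prior 1/9 each): the dealer has 7 equally likely choices, so probability 1/7; weight (1/9)·(1/7) = 1/63 each.
The weights sum to 1/28.
So P(the pea under cup 5 | the dealer opened cup 1, cup 3, cup 4, cup 7, cup 8, and cup 9) = (1/63) / (1/28) = 4/9.

4/9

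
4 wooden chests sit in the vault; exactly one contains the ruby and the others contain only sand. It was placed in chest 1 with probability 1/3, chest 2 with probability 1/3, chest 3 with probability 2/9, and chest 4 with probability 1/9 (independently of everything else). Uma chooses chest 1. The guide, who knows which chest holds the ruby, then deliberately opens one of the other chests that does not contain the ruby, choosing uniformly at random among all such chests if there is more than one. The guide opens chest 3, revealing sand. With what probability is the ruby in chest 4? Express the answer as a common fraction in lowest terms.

1/6

Apply Bayes' rule, conditioning on where the ruby actually is.
If it is in chest 1 (prior 1/3): the guide has 3 equally likely choices, so probability 1/3; weight (1/3)·(1/3) = 1/9.
If it is in chest 2 (prior 1/3): the guide has 2 equally likely choices, so probability 1/2; weight (1/3)·(1/2) = 1/6.
If it is in chest 3 (prior 2/9): the guide opened chest 3, so this case is ruled out; weight (2/9)·0 = 0.
If it is in chest 4 (prior 1/9): the guide has 2 equally likely choices, so probability 1/2; weight (1/9)·(1/2) = 1/18.
The weights sum to 1/3.
So P(the ruby in chest 4 | the guide opened chest 3) = (1/18) / (1/3) = 1/6.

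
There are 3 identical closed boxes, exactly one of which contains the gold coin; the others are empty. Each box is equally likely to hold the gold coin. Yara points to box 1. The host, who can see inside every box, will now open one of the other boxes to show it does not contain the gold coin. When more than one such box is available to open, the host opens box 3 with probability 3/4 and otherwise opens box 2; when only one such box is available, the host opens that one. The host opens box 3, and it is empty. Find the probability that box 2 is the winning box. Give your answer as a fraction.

4/7

Consider each possible location of the gold coin in turn.
If it is in box 1 (prior 1/3): box 3 is available, opened with probability 3/4; weight (1/3)·(3/4) = 1/4.
If it is in box 2 (prior 1/3): only box 3 is available, probability 1; weight (1/3)·1 = 1/3.
If it is in box 3 (prior 1/3): the host opened box 3, so this case is ruled out; weight (1/3)·0 = 0.
The weights sum to 7/12.
So P(the gold coin in box 2 | the host opened box 3) = (1/3) / (7/12) = 4/7.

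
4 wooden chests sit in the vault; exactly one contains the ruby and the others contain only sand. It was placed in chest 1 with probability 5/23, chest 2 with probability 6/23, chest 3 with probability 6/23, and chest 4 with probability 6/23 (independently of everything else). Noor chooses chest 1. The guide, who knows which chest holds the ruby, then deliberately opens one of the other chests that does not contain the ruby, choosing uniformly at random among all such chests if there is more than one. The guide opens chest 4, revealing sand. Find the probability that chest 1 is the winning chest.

5/23

Condition on the true location of the ruby.
If it is in chest 1 (prior 5/23): the guide has 3 equally likely choices, so probability 1/3; weight (5/23)·(1/3) = 5/69.
If it is in either of chests 2 and 3 (prior 6/23 each): the guide has 2 equally likely choices, so probability 1/2; weight (6/23)·(1/2) = 3/23 each.
If it is in chest 4 (prior 6/23): the guide opened chest 4, so this case is ruled out; weight (6/23)·0 = 0.
The weights sum to 1/3.
So P(the ruby in chest 1 | the guide opened chest 4) = (5/69) / (1/3) = 5/23.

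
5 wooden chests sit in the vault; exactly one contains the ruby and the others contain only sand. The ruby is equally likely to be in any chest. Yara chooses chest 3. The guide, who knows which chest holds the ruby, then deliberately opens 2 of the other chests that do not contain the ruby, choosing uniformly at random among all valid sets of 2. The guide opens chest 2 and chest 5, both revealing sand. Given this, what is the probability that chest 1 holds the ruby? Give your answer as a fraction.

Apply Bayes' rule, conditioning on where the ruby actually is.
If it is in either of chests 1 and 4 (prior 1/5 each): the guide has 3 equally likely choices, so probability 1/3; weight (1/5)·(1/3) = 1/15 each.
If it is in either of chests 2 and 5 (prior 1/5 each): that chest was opened and seen not to hold the prize — ruled out; weight (1/5)·0 = 0 each.
If it is in chest 3 (prior 1/5): the guide has 6 equally likely choices, so probability 1/6; weight (1/5)·(1/6) = 1/30.
The weights sum to 1/6.
So P(the ruby in chest 1 | the guide opened chest 2 and chest 5) = (1/15) / (1/6) = 2/5.

2/5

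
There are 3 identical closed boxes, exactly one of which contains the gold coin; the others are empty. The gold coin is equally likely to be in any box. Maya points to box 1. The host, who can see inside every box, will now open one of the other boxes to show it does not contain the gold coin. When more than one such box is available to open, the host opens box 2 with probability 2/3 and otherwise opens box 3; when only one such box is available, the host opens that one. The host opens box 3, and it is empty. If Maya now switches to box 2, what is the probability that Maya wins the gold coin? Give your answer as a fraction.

3/4

Consider each possible location of the gold coin in turn.
If it is in box 1 (prior 1/3): box 2 is available but not opened, probability 1/3; weight (1/3)·(1/3) = 1/9.
If it is in box 2 (prior 1/3): only box 3 is available, probability 1; weight (1/3)·1 = 1/3.
If it is in box 3 (prior 1/3): the host opened box 3, so this case is ruled out; weight (1/3)·0 = 0.
The weights sum to 4/9.
So P(the gold coin in box 2 | the host opened box 3) = (1/3) / (4/9) = 3/4.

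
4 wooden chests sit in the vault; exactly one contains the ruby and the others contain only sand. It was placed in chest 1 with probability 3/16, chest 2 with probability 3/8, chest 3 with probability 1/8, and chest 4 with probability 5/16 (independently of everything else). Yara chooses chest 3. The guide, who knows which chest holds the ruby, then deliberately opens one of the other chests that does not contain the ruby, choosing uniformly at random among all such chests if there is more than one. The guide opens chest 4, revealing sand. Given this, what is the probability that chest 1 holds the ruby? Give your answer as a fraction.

9/31

Apply Bayes' rule, conditioning on where the ruby actually is.
If it is in chest 1 (prior 3/16): the guide has 2 equally likely choices, so probability 1/2; weight (3/16)·(1/2) = 3/32.
If it is in chest 2 (prior 3/8): the guide has 2 equally likely choices, so probability 1/2; weight (3/8)·(1/2) = 3/16.
If it is in chest 3 (prior 1/8): the guide has 3 equally likely choices, so probability 1/3; weight (1/8)·(1/3) = 1/24.
If it is in chest 4 (prior 5/16): the guide opened chest 4, so this case is ruled out; weight (5/16)·0 = 0.
The weights sum to 31/96.
So P(the ruby in chest 1 | the guide opened chest 4) = (3/32) / (31/96) = 9/31.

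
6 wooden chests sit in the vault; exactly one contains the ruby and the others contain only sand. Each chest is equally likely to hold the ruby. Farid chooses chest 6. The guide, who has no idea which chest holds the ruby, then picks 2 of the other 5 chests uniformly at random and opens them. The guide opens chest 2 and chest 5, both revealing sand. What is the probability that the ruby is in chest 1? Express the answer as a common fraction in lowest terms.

1/4

Because the guide chose which chests to open without knowing where the ruby is, the choice is independent of the prize location. Learning that none of the 2 opened chests holds the ruby simply rules out those 2 locations and leaves the remaining 4 chests still equally likely by symmetry.
So P(the ruby in chest 1) = 1/4.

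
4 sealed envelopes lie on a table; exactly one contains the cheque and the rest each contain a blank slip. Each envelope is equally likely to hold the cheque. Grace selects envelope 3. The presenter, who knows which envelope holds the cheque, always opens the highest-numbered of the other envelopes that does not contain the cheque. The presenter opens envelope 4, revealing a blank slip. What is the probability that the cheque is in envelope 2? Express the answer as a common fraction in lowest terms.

1/3

Consider each possible location of the cheque in turn.
If it is in any of envelopes 1, 2, and 3 (prior 1/4 each): envelope 4 is the highest-numbered option available, probability 1; weight (1/4)·1 = 1/4 each.
If it is in envelope 4 (prior 1/4): the presenter opened envelope 4, so this case is ruled out; weight (1/4)·0 = 0.
The weights sum to 3/4.
So P(the cheque in envelope 2 | the presenter opened envelope 4) = (1/4) / (3/4) = 1/3.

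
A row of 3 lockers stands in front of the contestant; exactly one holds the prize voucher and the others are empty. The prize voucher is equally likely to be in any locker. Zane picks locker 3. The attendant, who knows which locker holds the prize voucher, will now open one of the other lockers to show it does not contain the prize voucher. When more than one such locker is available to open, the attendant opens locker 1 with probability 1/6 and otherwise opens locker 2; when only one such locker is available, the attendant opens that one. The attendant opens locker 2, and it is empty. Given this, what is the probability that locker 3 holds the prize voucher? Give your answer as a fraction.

5/11

Apply Bayes' rule, conditioning on where the prize voucher actually is.
If it is in locker 1 (prior 1/3): only locker 2 is available, probability 1; weight (1/3)·1 = 1/3.
If it is in locker 2 (prior 1/3): the attendant opened locker 2, so this case is ruled out; weight (1/3)·0 = 0.
If it is in locker 3 (prior 1/3): locker 1 is available but not opened, probability 5/6; weight (1/3)·(5/6) = 5/18.
The weights sum to 11/18.
So P(the prize voucher in locker 3 | the attendant opened locker 2) = (5/18) / (11/18) = 5/11.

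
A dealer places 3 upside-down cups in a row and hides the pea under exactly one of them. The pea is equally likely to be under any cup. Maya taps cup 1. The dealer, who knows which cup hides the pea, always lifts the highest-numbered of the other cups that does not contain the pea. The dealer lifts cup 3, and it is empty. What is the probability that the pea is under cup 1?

1/2

Condition on the true location of the pea.
If it is under either of cups 1 and 2 (prior 1/3 each): cup 3 is the highest-numbered option available, probability 1; weight (1/3)·1 = 1/3 each.
If it is under cup 3 (prior 1/3): the dealer opened cup 3, so this case is ruled out; weight (1/3)·0 = 0.
The weights sum to 2/3.
So P(the pea under cup 1 | the dealer opened cup 3) = (1/3) / (2/3) = 1/2.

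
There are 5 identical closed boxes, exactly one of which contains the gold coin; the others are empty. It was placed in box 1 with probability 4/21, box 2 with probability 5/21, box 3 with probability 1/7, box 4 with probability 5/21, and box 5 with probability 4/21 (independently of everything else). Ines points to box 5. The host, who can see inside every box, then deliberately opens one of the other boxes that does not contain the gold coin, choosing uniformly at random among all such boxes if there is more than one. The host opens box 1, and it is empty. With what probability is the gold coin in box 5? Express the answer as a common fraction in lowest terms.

3/16

Condition on the true location of the gold coin.
If it is in box 1 (prior 4/21): the host opened box 1, so this case is ruled out; weight (4/21)·0 = 0.
If it is in either of boxes 2 and 4 (prior 5/21 each): the host has 3 equally likely choices, so probability 1/3; weight (5/21)·(1/3) = 5/63 each.
If it is in box 3 (prior 1/7): the host has 3 equally likely choices, so probability 1/3; weight (1/7)·(1/3) = 1/21.
If it is in box 5 (prior 4/21): the host has 4 equally likely choices, so probability 1/4; weight (4/21)·(1/4) = 1/21.
The weights sum to 16/63.
So P(the gold coin in box 5 | the host opened box 1) = (1/21) / (16/63) = 3/16.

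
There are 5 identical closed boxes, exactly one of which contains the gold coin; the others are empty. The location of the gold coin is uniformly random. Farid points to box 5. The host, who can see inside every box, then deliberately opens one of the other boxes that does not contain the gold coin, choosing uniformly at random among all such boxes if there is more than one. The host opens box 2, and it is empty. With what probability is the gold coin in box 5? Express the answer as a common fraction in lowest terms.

Consider each possible location of the gold coin in turn.
If it is in any of boxes 1, 3, and 4 (prior 1/5 each): the host has 3 equally likely choices, so probability 1/3; weight (1/5)·(1/3) = 1/15 each.
If it is in box 2 (prior 1/5): the host opened box 2, so this case is ruled out; weight (1/5)·0 = 0.
If it is in box 5 (prior 1/5): the host has 4 equally likely choices, so probability 1/4; weight (1/5)·(1/4) = 1/20.
The weights sum to 1/4.
So P(the gold coin in box 5 | the host opened box 2) = (1/20) / (1/4) = 1/5.

1/5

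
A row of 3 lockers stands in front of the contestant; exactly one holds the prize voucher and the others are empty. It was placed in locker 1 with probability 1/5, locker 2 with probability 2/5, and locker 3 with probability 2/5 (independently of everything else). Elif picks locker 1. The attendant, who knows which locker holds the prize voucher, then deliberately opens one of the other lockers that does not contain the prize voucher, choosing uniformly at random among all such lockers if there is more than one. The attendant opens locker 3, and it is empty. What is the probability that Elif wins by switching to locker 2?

Condition on the true location of the prize voucher.
If it is in locker 1 (prior 1/5): the attendant has 2 equally likely choices, so probability 1/2; weight (1/5)·(1/2) = 1/10.
If it is in locker 2 (prior 2/5): the attendant has no choice, probability 1; weight (2/5)·1 = 2/5.
If it is in locker 3 (prior 2/5): the attendant opened locker 3, so this case is ruled out; weight (2/5)·0 = 0.
The weights sum to 1/2.
So P(the prize voucher in locker 2 | the attendant opened locker 3) = (2/5) / (1/2) = 4/5.

4/5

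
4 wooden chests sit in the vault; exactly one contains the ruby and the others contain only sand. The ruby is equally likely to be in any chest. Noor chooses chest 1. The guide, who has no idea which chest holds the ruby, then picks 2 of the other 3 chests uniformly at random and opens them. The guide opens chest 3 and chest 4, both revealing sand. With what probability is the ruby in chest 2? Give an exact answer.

1/2

Consider each possible location of the ruby in turn.
If it is in either of chests 1 and 2 (prior 1/4 each): the guide picks exactly this set with probability 1/3 regardless, and none is the prize; weight (1/4)·(1/3) = 1/12 each.
If it is in either of chests 3 and 4 (prior 1/4 each): that chest was opened and seen not to hold the prize — ruled out; weight (1/4)·0 = 0 each.
The weights sum to 1/6.
So P(the ruby in chest 2 | the guide opened chest 3 and chest 4) = (1/12) / (1/6) = 1/2.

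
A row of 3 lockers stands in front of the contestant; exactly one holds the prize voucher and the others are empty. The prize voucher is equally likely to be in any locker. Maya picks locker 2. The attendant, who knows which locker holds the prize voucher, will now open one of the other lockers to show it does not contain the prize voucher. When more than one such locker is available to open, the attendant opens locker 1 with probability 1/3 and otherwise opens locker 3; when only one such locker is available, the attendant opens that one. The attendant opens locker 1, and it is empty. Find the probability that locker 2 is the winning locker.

Condition on the true location of the prize voucher.
If it is in locker 1 (prior 1/3): the attendant opened locker 1, so this case is ruled out; weight (1/3)·0 = 0.
If it is in locker 2 (prior 1/3): locker 1 is available, opened with probability 1/3; weight (1/3)·(1/3) = 1/9.
If it is in locker 3 (prior 1/3): only locker 1 is available, probability 1; weight (1/3)·1 = 1/3.
The weights sum to 4/9.
So P(the prize voucher in locker 2 | the attendant opened locker 1) = (1/9) / (4/9) = 1/4.

1/4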